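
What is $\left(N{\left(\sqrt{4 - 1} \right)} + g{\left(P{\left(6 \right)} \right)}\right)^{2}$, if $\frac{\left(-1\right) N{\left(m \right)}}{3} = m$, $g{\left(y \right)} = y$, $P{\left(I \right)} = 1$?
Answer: $28 - 6 \sqrt{3} \approx 17.608$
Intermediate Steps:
$N{\left(m \right)} = - 3 m$
$\left(N{\left(\sqrt{4 - 1} \right)} + g{\left(P{\left(6 \right)} \right)}\right)^{2} = \left(- 3 \sqrt{4 - 1} + 1\right)^{2} = \left(- 3 \sqrt{3} + 1\right)^{2} = \left(1 - 3 \sqrt{3}\right)^{2}$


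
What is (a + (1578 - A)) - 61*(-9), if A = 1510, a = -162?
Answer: 455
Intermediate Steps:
(a + (1578 - A)) - 61*(-9) = (-162 + (1578 - 1*1510)) - 61*(-9) = (-162 + (1578 - 1510)) + 549 = (-162 + 68) + 549 = -94 + 549 = 455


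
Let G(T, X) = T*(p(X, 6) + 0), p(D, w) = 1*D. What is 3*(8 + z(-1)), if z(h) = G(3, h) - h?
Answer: 18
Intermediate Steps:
p(D, w) = D
G(T, X) = T*X (G(T, X) = T*(X + 0) = T*X)
z(h) = 2*h (z(h) = 3*h - h = 2*h)
3*(8 + z(-1)) = 3*(8 + 2*(-1)) = 3*(8 - 2) = 3*6 = 18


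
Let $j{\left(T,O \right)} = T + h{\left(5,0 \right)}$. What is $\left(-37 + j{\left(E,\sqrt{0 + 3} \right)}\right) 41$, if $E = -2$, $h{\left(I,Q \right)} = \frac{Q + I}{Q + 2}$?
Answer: $- \frac{2993}{2} \approx -1496.5$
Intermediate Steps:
$h{\left(I,Q \right)} = \frac{I + Q}{2 + Q}$
$j{\left(T,O \right)} = \frac{5}{2} + T$ ($j{\left(T,O \right)} = T + \frac{5 + 0}{2 + 0} = T + \frac{1}{2} \cdot 5 = T + \frac{5}{2} = \frac{5}{2} + T$)
$\left(-37 + j{\left(E,\sqrt{0 + 3} \right)}\right) 41 = \left(-37 + \left(\frac{5}{2} - 2\right)\right) 41 = \left(-37 + \frac{1}{2}\right) 41 = \left(- \frac{73}{2}\right) 41 = - \frac{2993}{2}$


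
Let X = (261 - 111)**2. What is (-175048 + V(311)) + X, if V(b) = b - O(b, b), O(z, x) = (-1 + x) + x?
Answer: -152858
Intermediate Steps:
X = 22500 (X = 150**2 = 22500)
O(z, x) = -1 + 2*x
V(b) = 1 - b (V(b) = b - (-1 + 2*b) = b + (1 - 2*b) = 1 - b)
(-175048 + V(311)) + X = (-175048 + (1 - 1*311)) + 22500 = (-175048 + (1 - 311)) + 22500 = (-175048 - 310) + 22500 = -175358 + 22500 = -152858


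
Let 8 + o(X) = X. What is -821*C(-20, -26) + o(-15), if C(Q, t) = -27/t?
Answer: -22765/26 ≈ -875.58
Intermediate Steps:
o(X) = -8 + X
-821*C(-20, -26) + o(-15) = -(-22167)/(-26) + (-8 - 15) = -(-22167)*(-1)/26 - 23 = -821*27/26 - 23 = -22167/26 - 23 = -22765/26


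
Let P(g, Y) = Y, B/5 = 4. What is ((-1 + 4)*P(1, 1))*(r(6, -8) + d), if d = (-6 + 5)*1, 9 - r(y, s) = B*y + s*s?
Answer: -528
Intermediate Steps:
B = 20 (B = 5*4 = 20)
r(y, s) = 9 - s² - 20*y (r(y, s) = 9 - (20*y + s*s) = 9 - (20*y + s²) = 9 - (s² + 20*y) = 9 + (-s² - 20*y) = 9 - s² - 20*y)
d = -1 (d = -1*1 = -1)
((-1 + 4)*P(1, 1))*(r(6, -8) + d) = ((-1 + 4)*1)*((9 - 1*(-8)² - 20*6) - 1) = (3*1)*((9 - 1*64 - 120) - 1) = 3*((9 - 64 - 120) - 1) = 3*(-175 - 1) = 3*(-176) = -528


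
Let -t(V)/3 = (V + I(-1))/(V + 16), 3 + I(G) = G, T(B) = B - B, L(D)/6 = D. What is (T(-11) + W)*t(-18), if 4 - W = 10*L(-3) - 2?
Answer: -6138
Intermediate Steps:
L(D) = 6*D
T(B) = 0
I(G) = -3 + G
W = 186 (W = 4 - (10*(6*(-3)) - 2) = 4 - (10*(-18) - 2) = 4 - (-180 - 2) = 4 - 1*(-182) = 4 + 182 = 186)
t(V) = -3*(-4 + V)/(16 + V) (t(V) = -3*(V + (-3 - 1))/(V + 16) = -3*(V - 4)/(16 + V) = -3*(-4 + V)/(16 + V))
(T(-11) + W)*t(-18) = (0 + 186)*(3*(4 - 1*(-18))/(16 - 18)) = 186*(3*(4 + 18)/(-2)) = 186*(3*(-½)*22) = 186*(-33) = -6138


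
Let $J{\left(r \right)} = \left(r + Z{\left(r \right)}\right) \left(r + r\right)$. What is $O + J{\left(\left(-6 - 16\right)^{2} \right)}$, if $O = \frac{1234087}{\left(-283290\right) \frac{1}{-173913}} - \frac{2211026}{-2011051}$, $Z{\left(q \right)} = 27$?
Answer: $\frac{33972676480678021}{27129077990} \approx 1.2523 \cdot 10^{6}$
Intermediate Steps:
$J{\left(r \right)} = 2 r \left(27 + r\right)$ ($J{\left(r \right)} = \left(r + 27\right) \left(r + r\right) = \left(27 + r\right) 2 r = 2 r \left(27 + r\right)$)
$O = \frac{20553332311080501}{27129077990}$ ($O = \frac{1234087}{\left(-283290\right) \left(- \frac{1}{173913}\right)} - - \frac{2211026}{2011051} = \frac{1234087}{\frac{94430}{57971}} + \frac{2211026}{2011051} = 1234087 \cdot \frac{57971}{94430} + \frac{2211026}{2011051} = \frac{71541257477}{94430} + \frac{2211026}{2011051} = \frac{20553332311080501}{27129077990} \approx 7.5761 \cdot 10^{5}$)
$O + J{\left(\left(-6 - 16\right)^{2} \right)} = \frac{20553332311080501}{27129077990} + 2 \left(-6 - 16\right)^{2} \left(27 + \left(-6 - 16\right)^{2}\right) = \frac{20553332311080501}{27129077990} + 2 \left(-22\right)^{2} \left(27 + \left(-22\right)^{2}\right) = \frac{20553332311080501}{27129077990} + 2 \cdot 484 \left(27 + 484\right) = \frac{20553332311080501}{27129077990} + 2 \cdot 484 \cdot 511 = \frac{20553332311080501}{27129077990} + 494648 = \frac{33972676480678021}{27129077990}$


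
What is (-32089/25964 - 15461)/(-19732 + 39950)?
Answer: -401461493/524940152 ≈ -0.76478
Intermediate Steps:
(-32089/25964 - 15461)/(-19732 + 39950) = (-32089*1/25964 - 15461)/20218 = (-32089/25964 - 15461)*(1/20218) = -401461493/25964*1/20218 = -401461493/524940152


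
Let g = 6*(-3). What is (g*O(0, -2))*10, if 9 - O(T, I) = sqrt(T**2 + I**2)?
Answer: -1260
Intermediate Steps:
g = -18
O(T, I) = 9 - sqrt(I**2 + T**2) (O(T, I) = 9 - sqrt(T**2 + I**2) = 9 - sqrt(I**2 + T**2))
(g*O(0, -2))*10 = -18*(9 - sqrt((-2)**2 + 0**2))*10 = -18*(9 - sqrt(4 + 0))*10 = -18*(9 - sqrt(4))*10 = -18*(9 - 1*2)*10 = -18*(9 - 2)*10 = -18*7*10 = -126*10 = -1260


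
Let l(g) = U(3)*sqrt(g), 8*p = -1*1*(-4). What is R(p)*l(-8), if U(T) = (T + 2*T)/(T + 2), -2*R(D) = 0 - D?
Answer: 9*I*sqrt(2)/10 ≈ 1.2728*I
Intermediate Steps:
p = 1/2 (p = (-1*1*(-4))/8 = (-1*(-4))/8 = (1/8)*4 = 1/2 ≈ 0.50000)
R(D) = D/2 (R(D) = -(0 - D)/2 = -(-1)*D/2 = D/2)
U(T) = 3*T/(2 + T) (U(T) = (3*T)/(2 + T) = 3*T/(2 + T))
l(g) = 9*sqrt(g)/5 (l(g) = (3*3/(2 + 3))*sqrt(g) = (3*3/5)*sqrt(g) = (3*3*(1/5))*sqrt(g) = 9*sqrt(g)/5)
R(p)*l(-8) = ((1/2)*(1/2))*(9*sqrt(-8)/5) = (9*(2*I*sqrt(2))/5)/4 = (18*I*sqrt(2)/5)/4 = 9*I*sqrt(2)/10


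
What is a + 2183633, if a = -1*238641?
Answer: 1944992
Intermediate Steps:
a = -238641
a + 2183633 = -238641 + 2183633 = 1944992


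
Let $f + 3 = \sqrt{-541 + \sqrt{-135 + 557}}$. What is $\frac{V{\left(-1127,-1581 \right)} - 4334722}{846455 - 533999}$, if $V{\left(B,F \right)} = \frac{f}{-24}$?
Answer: $- \frac{737825}{53184} - \frac{i \sqrt{541 - \sqrt{422}}}{7498944} \approx -13.873 - 3.0422 \cdot 10^{-6} i$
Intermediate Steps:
$f = -3 + \sqrt{-541 + \sqrt{422}}$ ($f = -3 + \sqrt{-541 + \sqrt{-135 + 557}} = -3 + \sqrt{-541 + \sqrt{422}} \approx -3.0 + 22.814 i$)
$V{\left(B,F \right)} = \frac{1}{8} - \frac{i \sqrt{541 - \sqrt{422}}}{24}$ ($V{\left(B,F \right)} = \frac{-3 + i \sqrt{541 - \sqrt{422}}}{-24} = \left(-3 + i \sqrt{541 - \sqrt{422}}\right) \left(- \frac{1}{24}\right) = \frac{1}{8} - \frac{i \sqrt{541 - \sqrt{422}}}{24}$)
$\frac{V{\left(-1127,-1581 \right)} - 4334722}{846455 - 533999} = \frac{\left(\frac{1}{8} - \frac{\sqrt{-541 + \sqrt{422}}}{24}\right) - 4334722}{846455 - 533999} = \frac{- \frac{34677775}{8} - \frac{\sqrt{-541 + \sqrt{422}}}{24}}{312456} = \left(- \frac{34677775}{8} - \frac{\sqrt{-541 + \sqrt{422}}}{24}\right) \frac{1}{312456} = - \frac{737825}{53184} - \frac{\sqrt{-541 + \sqrt{422}}}{7498944}$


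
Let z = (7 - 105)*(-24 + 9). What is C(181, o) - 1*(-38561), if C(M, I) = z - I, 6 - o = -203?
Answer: 39822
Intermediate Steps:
o = 209 (o = 6 - 1*(-203) = 6 + 203 = 209)
z = 1470 (z = -98*(-15) = 1470)
C(M, I) = 1470 - I
C(181, o) - 1*(-38561) = (1470 - 1*209) - 1*(-38561) = (1470 - 209) + 38561 = 1261 + 38561 = 39822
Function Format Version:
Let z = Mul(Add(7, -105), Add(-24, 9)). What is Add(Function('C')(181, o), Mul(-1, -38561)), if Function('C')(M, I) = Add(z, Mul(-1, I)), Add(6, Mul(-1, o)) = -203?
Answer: 39822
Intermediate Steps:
o = 209 (o = Add(6, Mul(-1, -203)) = Add(6, 203) = 209)
z = 1470 (z = Mul(-98, -15) = 1470)
Function('C')(M, I) = Add(1470, Mul(-1, I))
Add(Function('C')(181, o), Mul(-1, -38561)) = Add(Add(1470, Mul(-1, 209)), Mul(-1, -38561)) = Add(Add(1470, -209), 38561) = Add(1261, 38561) = 39822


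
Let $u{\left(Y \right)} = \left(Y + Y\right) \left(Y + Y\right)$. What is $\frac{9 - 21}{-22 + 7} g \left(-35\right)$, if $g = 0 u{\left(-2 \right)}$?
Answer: $0$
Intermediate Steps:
$u{\left(Y \right)} = 4 Y^{2}$ ($u{\left(Y \right)} = 2 Y 2 Y = 4 Y^{2}$)
$g = 0$ ($g = 0 \cdot 4 \left(-2\right)^{2} = 0 \cdot 4 \cdot 4 = 0 \cdot 16 = 0$)
$\frac{9 - 21}{-22 + 7} g \left(-35\right) = \frac{9 - 21}{-22 + 7} \cdot 0 \left(-35\right) = - \frac{12}{-15} \cdot 0 \left(-35\right) = \left(-12\right) \left(- \frac{1}{15}\right) 0 \left(-35\right) = \frac{4}{5} \cdot 0 \left(-35\right) = 0 \left(-35\right) = 0$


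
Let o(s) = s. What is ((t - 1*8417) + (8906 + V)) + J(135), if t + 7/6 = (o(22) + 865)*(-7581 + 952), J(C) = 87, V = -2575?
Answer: -35291539/6 ≈ -5.8819e+6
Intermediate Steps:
t = -35279545/6 (t = -7/6 + (22 + 865)*(-7581 + 952) = -7/6 + 887*(-6629) = -7/6 - 5879923 = -35279545/6 ≈ -5.8799e+6)
((t - 1*8417) + (8906 + V)) + J(135) = ((-35279545/6 - 1*8417) + (8906 - 2575)) + 87 = ((-35279545/6 - 8417) + 6331) + 87 = (-35330047/6 + 6331) + 87 = -35292061/6 + 87 = -35291539/6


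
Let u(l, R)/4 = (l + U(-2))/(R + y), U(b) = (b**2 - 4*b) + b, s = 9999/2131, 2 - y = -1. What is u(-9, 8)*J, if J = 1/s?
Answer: 8524/109989 ≈ 0.077499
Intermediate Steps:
y = 3 (y = 2 - 1*(-1) = 2 + 1 = 3)
s = 9999/2131 (s = 9999*(1/2131) = 9999/2131 ≈ 4.6922)
U(b) = b**2 - 3*b
J = 2131/9999 (J = 1/(9999/2131) = 2131/9999 ≈ 0.21312)
u(l, R) = 4*(10 + l)/(3 + R) (u(l, R) = 4*((l - 2*(-3 - 2))/(R + 3)) = 4*((l - 2*(-5))/(3 + R)) = 4*((l + 10)/(3 + R)) = 4*((10 + l)/(3 + R)) = 4*(10 + l)/(3 + R))
u(-9, 8)*J = (4*(10 - 9)/(3 + 8))*(2131/9999) = (4*1/11)*(2131/9999) = (4*(1/11)*1)*(2131/9999) = (4/11)*(2131/9999) = 8524/109989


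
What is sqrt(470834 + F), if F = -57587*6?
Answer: 8*sqrt(1958) ≈ 353.99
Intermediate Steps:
F = -345522
sqrt(470834 + F) = sqrt(470834 - 345522) = sqrt(125312) = 8*sqrt(1958)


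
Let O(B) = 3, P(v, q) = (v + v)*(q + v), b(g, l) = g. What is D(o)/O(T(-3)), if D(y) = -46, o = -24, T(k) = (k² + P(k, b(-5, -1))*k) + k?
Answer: -46/3 ≈ -15.333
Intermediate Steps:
P(v, q) = 2*v*(q + v) (P(v, q) = (2*v)*(q + v) = 2*v*(q + v))
T(k) = k + k² + 2*k²*(-5 + k) (T(k) = (k² + (2*k*(-5 + k))*k) + k = (k² + 2*k²*(-5 + k)) + k = k + k² + 2*k²*(-5 + k))
D(o)/O(T(-3)) = -46/3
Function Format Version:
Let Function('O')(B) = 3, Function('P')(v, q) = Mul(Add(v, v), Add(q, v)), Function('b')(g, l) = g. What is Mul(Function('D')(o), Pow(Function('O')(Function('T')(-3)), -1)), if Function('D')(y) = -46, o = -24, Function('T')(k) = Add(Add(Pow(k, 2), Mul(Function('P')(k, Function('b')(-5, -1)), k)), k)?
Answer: Rational(-46, 3) ≈ -15.333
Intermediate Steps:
Function('P')(v, q) = Mul(2, v, Add(q, v)) (Function('P')(v, q) = Mul(Mul(2, v), Add(q, v)) = Mul(2, v, Add(q, v)))
Function('T')(k) = Add(k, Pow(k, 2), Mul(2, Pow(k, 2), Add(-5, k))) (Function('T')(k) = Add(Add(Pow(k, 2), Mul(Mul(2, k, Add(-5, k)), k)), k) = Add(Add(Pow(k, 2), Mul(2, Pow(k, 2), Add(-5, k))), k) = Add(k, Pow(k, 2), Mul(2, Pow(k, 2), Add(-5, k))))
Mul(Function('D')(o), Pow(Function('O')(Function('T')(-3)), -1)) = Mul(-46, Pow(3, -1)) = Mul(-46, Rational(1, 3)) = Rational(-46, 3)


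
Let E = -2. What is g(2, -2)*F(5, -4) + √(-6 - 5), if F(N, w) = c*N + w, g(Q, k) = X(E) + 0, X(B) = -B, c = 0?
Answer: -8 + I*√11 ≈ -8.0 + 3.3166*I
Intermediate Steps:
g(Q, k) = 2 (g(Q, k) = -1*(-2) + 0 = 2 + 0 = 2)
F(N, w) = w (F(N, w) = 0*N + w = 0 + w = w)
g(2, -2)*F(5, -4) + √(-6 - 5) = 2*(-4) + √(-6 - 5) = -8 + √(-11) = -8 + I*√11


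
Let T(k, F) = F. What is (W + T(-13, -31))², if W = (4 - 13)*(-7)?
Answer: 1024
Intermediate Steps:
W = 63 (W = -9*(-7) = 63)
(W + T(-13, -31))² = (63 - 31)² = 32² = 1024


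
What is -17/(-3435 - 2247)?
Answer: 17/5682 ≈ 0.0029919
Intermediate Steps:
-17/(-3435 - 2247) = -17/(-5682) = -17*(-1/5682) = 17/5682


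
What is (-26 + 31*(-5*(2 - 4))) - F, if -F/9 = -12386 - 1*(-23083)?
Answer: 96557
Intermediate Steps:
F = -96273 (F = -9*(-12386 - 1*(-23083)) = -9*(-12386 + 23083) = -9*10697 = -96273)
(-26 + 31*(-5*(2 - 4))) - F = (-26 + 31*(-5*(2 - 4))) - 1*(-96273) = (-26 + 31*(-5*(-2))) + 96273 = (-26 + 31*10) + 96273 = (-26 + 310) + 96273 = 284 + 96273 = 96557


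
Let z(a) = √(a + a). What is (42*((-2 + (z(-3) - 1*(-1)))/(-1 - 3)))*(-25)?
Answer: -525/2 + 525*I*√6/2 ≈ -262.5 + 642.99*I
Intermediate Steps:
z(a) = √2*√a (z(a) = √(2*a) = √2*√a)
(42*((-2 + (z(-3) - 1*(-1)))/(-1 - 3)))*(-25) = (42*((-2 + (√2*√(-3) - 1*(-1)))/(-1 - 3)))*(-25) = (42*((-2 + (√2*(I*√3) + 1))/(-4)))*(-25) = (42*((-2 + (I*√6 + 1))*(-¼)))*(-25) = (42*((-2 + (1 + I*√6))*(-¼)))*(-25) = (42*((-1 + I*√6)*(-¼)))*(-25) = (42*(¼ - I*√6/4))*(-25) = (21/2 - 21*I*√6/2)*(-25) = -525/2 + 525*I*√6/2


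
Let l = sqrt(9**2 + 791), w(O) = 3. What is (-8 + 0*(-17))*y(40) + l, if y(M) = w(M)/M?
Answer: -3/5 + 2*sqrt(218) ≈ 28.930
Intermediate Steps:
l = 2*sqrt(218) (l = sqrt(81 + 791) = sqrt(872) = 2*sqrt(218) ≈ 29.530)
y(M) = 3/M
(-8 + 0*(-17))*y(40) + l = (-8 + 0*(-17))*(3/40) + 2*sqrt(218) = (-8 + 0)*(3*(1/40)) + 2*sqrt(218) = -8*3/40 + 2*sqrt(218) = -3/5 + 2*sqrt(218)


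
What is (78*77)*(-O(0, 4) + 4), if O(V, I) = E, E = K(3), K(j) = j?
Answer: 6006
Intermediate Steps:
E = 3
O(V, I) = 3
(78*77)*(-O(0, 4) + 4) = (78*77)*(-1*3 + 4) = 6006*(-3 + 4) = 6006*1 = 6006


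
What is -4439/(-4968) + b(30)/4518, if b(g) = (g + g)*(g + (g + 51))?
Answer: 128363/54216 ≈ 2.3676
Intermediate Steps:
b(g) = 2*g*(51 + 2*g) (b(g) = (2*g)*(g + (51 + g)) = (2*g)*(51 + 2*g) = 2*g*(51 + 2*g))
-4439/(-4968) + b(30)/4518 = -4439/(-4968) + (2*30*(51 + 2*30))/4518 = -4439*(-1/4968) + (2*30*(51 + 60))*(1/4518) = 193/216 + (2*30*111)*(1/4518) = 193/216 + 6660*(1/4518) = 193/216 + 370/251 = 128363/54216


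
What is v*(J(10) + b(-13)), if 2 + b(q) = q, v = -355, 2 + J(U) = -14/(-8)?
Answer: 21655/4 ≈ 5413.8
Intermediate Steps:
J(U) = -¼ (J(U) = -2 - 14/(-8) = -2 - 14*(-⅛) = -2 + 7/4 = -¼)
b(q) = -2 + q
v*(J(10) + b(-13)) = -355*(-¼ + (-2 - 13)) = -355*(-¼ - 15) = -355*(-61/4) = 21655/4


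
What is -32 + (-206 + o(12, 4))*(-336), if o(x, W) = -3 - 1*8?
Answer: 72880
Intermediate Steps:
o(x, W) = -11 (o(x, W) = -3 - 8 = -11)
-32 + (-206 + o(12, 4))*(-336) = -32 + (-206 - 11)*(-336) = -32 - 217*(-336) = -32 + 72912 = 72880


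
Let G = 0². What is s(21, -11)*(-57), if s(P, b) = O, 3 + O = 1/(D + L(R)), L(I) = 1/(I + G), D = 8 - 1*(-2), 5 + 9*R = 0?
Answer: 6726/41 ≈ 164.05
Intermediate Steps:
G = 0
R = -5/9 (R = -5/9 + (⅑)*0 = -5/9 + 0 = -5/9 ≈ -0.55556)
D = 10 (D = 8 + 2 = 10)
L(I) = 1/I (L(I) = 1/(I + 0) = 1/I)
O = -118/41 (O = -3 + 1/(10 + 1/(-5/9)) = -3 + 1/(10 - 9/5) = -3 + 1/(41/5) = -3 + 5/41 = -118/41 ≈ -2.8780)
s(P, b) = -118/41
s(21, -11)*(-57) = -118/41*(-57) = 6726/41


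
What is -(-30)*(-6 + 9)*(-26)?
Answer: -2340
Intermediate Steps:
-(-30)*(-6 + 9)*(-26) = -(-30)*3*(-26) = -30*(-3)*(-26) = 90*(-26) = -2340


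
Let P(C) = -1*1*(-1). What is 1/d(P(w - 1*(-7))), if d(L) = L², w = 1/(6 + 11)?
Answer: 1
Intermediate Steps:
w = 1/17 ≈ 0.058824
P(C) = 1 (P(C) = -1*(-1) = 1)
1/d(P(w - 1*(-7))) = 1/(1²) = 1/1 = 1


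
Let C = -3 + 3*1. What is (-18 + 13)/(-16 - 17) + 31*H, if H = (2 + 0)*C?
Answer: 5/33 ≈ 0.15152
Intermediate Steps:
C = 0 (C = -3 + 3 = 0)
H = 0 (H = (2 + 0)*0 = 2*0 = 0)
(-18 + 13)/(-16 - 17) + 31*H = (-18 + 13)/(-16 - 17) + 31*0 = -5/(-33) + 0 = -5*(-1/33) + 0 = 5/33 + 0 = 5/33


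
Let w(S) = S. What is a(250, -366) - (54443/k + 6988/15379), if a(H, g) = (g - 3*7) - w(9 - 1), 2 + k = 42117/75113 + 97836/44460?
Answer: -234297834398995197/3258078736276 ≈ -71913.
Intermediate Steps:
k = 211852444/278293665 (k = -2 + (42117/75113 + 97836/44460) = -2 + (42117*(1/75113) + 97836*(1/44460)) = -2 + (42117/75113 + 8153/3705) = -2 + 768439774/278293665 = 211852444/278293665 ≈ 0.76126)
a(H, g) = -29 + g (a(H, g) = (g - 3*7) - (9 - 1) = (g - 21) - 1*8 = (-21 + g) - 8 = -29 + g)
a(250, -366) - (54443/k + 6988/15379) = (-29 - 366) - (54443/(211852444/278293665) + 6988/15379) = -395 - (54443*(278293665/211852444) + 6988*(1/15379)) = -395 - (15151142003595/211852444 + 6988/15379) = -395 - 1*233010893298166177/3258078736276 = -395 - 233010893298166177/3258078736276 = -234297834398995197/3258078736276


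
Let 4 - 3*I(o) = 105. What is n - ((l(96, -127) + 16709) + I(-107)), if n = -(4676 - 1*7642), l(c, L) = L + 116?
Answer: -41095/3 ≈ -13698.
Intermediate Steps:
l(c, L) = 116 + L
I(o) = -101/3 (I(o) = 4/3 - 1/3*105 = 4/3 - 35 = -101/3)
n = 2966 (n = -(4676 - 7642) = -1*(-2966) = 2966)
n - ((l(96, -127) + 16709) + I(-107)) = 2966 - (((116 - 127) + 16709) - 101/3) = 2966 - ((-11 + 16709) - 101/3) = 2966 - (16698 - 101/3) = 2966 - 1*49993/3 = 2966 - 49993/3 = -41095/3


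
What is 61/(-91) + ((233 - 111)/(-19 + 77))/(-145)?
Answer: -262056/382655 ≈ -0.68484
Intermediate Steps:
61/(-91) + ((233 - 111)/(-19 + 77))/(-145) = 61*(-1/91) + (122/58)*(-1/145) = -61/91 + (122*(1/58))*(-1/145) = -61/91 + (61/29)*(-1/145) = -61/91 - 61/4205 = -262056/382655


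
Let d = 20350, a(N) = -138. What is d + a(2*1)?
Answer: 20212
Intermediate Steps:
d + a(2*1) = 20350 - 138 = 20212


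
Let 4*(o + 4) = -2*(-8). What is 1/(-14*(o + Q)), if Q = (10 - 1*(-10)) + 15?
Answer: -1/490 ≈ -0.0020408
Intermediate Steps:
o = 0 (o = -4 + (-2*(-8))/4 = -4 + (¼)*16 = -4 + 4 = 0)
Q = 35 (Q = (10 + 10) + 15 = 20 + 15 = 35)
1/(-14*(o + Q)) = 1/(-14*(0 + 35)) = 1/(-14*35) = 1/(-490) = -1/490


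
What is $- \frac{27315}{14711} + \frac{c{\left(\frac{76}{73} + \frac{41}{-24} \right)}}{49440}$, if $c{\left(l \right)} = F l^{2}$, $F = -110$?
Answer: $- \frac{414743410969021}{223248660212736} \approx -1.8578$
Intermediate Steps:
$c{\left(l \right)} = - 110 l^{2}$
$- \frac{27315}{14711} + \frac{c{\left(\frac{76}{73} + \frac{41}{-24} \right)}}{49440} = - \frac{27315}{14711} + \frac{\left(-110\right) \left(\frac{76}{73} + \frac{41}{-24}\right)^{2}}{49440} = \left(-27315\right) \frac{1}{14711} + - 110 \left(76 \cdot \frac{1}{73} + 41 \left(- \frac{1}{24}\right)\right)^{2} \cdot \frac{1}{49440} = - \frac{27315}{14711} + - 110 \left(\frac{76}{73} - \frac{41}{24}\right)^{2} \cdot \frac{1}{49440} = - \frac{27315}{14711} + - 110 \left(- \frac{1169}{1752}\right)^{2} \cdot \frac{1}{49440} = - \frac{27315}{14711} + \left(-110\right) \frac{1366561}{3069504} \cdot \frac{1}{49440} = - \frac{27315}{14711} - \frac{15032171}{15175627776} = - \frac{414743410969021}{223248660212736}$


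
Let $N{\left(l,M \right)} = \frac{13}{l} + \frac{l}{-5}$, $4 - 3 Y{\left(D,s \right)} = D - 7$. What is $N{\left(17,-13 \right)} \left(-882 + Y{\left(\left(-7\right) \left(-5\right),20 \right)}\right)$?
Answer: $\frac{39872}{17} \approx 2345.4$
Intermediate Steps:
$Y{\left(D,s \right)} = \frac{11}{3} - \frac{D}{3}$ ($Y{\left(D,s \right)} = \frac{4}{3} - \frac{D - 7}{3} = \frac{4}{3} - \frac{-7 + D}{3} = \frac{4}{3} - \left(- \frac{7}{3} + \frac{D}{3}\right) = \frac{11}{3} - \frac{D}{3}$)
$N{\left(l,M \right)} = \frac{13}{l} - \frac{l}{5}$ ($N{\left(l,M \right)} = \frac{13}{l} + l \left(- \frac{1}{5}\right) = \frac{13}{l} - \frac{l}{5}$)
$N{\left(17,-13 \right)} \left(-882 + Y{\left(\left(-7\right) \left(-5\right),20 \right)}\right) = \left(\frac{13}{17} - \frac{17}{5}\right) \left(-882 + \left(\frac{11}{3} - \frac{\left(-7\right) \left(-5\right)}{3}\right)\right) = \left(13 \cdot \frac{1}{17} - \frac{17}{5}\right) \left(-882 + \left(\frac{11}{3} - \frac{35}{3}\right)\right) = \left(\frac{13}{17} - \frac{17}{5}\right) \left(-882 + \left(\frac{11}{3} - \frac{35}{3}\right)\right) = - \frac{224 \left(-882 - 8\right)}{85} = \left(- \frac{224}{85}\right) \left(-890\right) = \frac{39872}{17}$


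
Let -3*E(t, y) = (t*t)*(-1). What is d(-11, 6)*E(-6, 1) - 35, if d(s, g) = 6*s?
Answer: -827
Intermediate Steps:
E(t, y) = t**2/3 (E(t, y) = -t*t*(-1)/3 = -t**2*(-1)/3 = -(-1)*t**2/3 = t**2/3)
d(-11, 6)*E(-6, 1) - 35 = (6*(-11))*((1/3)*(-6)**2) - 35 = -22*36 - 35 = -66*12 - 35 = -792 - 35 = -827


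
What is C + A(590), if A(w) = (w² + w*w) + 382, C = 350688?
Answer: 1047270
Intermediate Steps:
A(w) = 382 + 2*w² (A(w) = (w² + w²) + 382 = 2*w² + 382 = 382 + 2*w²)
C + A(590) = 350688 + (382 + 2*590²) = 350688 + (382 + 2*348100) = 350688 + (382 + 696200) = 350688 + 696582 = 1047270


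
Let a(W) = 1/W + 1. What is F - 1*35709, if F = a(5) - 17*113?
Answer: -188144/5 ≈ -37629.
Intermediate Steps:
a(W) = 1 + 1/W
F = -9599/5 (F = (1 + 5)/5 - 17*113 = (1/5)*6 - 1921 = 6/5 - 1921 = -9599/5 ≈ -1919.8)
F - 1*35709 = -9599/5 - 1*35709 = -9599/5 - 35709 = -188144/5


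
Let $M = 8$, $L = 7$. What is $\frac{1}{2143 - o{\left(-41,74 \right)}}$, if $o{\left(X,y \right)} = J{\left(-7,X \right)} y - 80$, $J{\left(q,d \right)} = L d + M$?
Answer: $\frac{1}{22869} \approx 4.3727 \cdot 10^{-5}$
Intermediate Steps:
$J{\left(q,d \right)} = 8 + 7 d$ ($J{\left(q,d \right)} = 7 d + 8 = 8 + 7 d$)
$o{\left(X,y \right)} = -80 + y \left(8 + 7 X\right)$ ($o{\left(X,y \right)} = \left(8 + 7 X\right) y - 80 = y \left(8 + 7 X\right) - 80 = -80 + y \left(8 + 7 X\right)$)
$\frac{1}{2143 - o{\left(-41,74 \right)}} = \frac{1}{2143 - \left(-80 + 74 \left(8 + 7 \left(-41\right)\right)\right)} = \frac{1}{2143 - \left(-80 + 74 \left(8 - 287\right)\right)} = \frac{1}{2143 - \left(-80 + 74 \left(-279\right)\right)} = \frac{1}{2143 - \left(-80 - 20646\right)} = \frac{1}{2143 - -20726} = \frac{1}{2143 + 20726} = \frac{1}{22869}$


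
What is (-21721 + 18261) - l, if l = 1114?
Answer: -4574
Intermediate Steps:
(-21721 + 18261) - l = (-21721 + 18261) - 1*1114 = -3460 - 1114 = -4574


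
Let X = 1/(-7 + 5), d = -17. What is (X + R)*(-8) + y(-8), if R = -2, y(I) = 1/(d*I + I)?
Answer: 2561/128 ≈ 20.008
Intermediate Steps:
X = -1/2 (X = 1/(-2) = -1/2 ≈ -0.50000)
y(I) = -1/(16*I) (y(I) = 1/(-17*I + I) = 1/(-16*I) = -1/(16*I))
(X + R)*(-8) + y(-8) = (-1/2 - 2)*(-8) - 1/16/(-8) = -5/2*(-8) - 1/16*(-1/8) = 20 + 1/128 = 2561/128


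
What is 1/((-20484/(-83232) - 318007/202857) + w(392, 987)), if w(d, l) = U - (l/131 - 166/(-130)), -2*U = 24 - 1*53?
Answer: 3993580844760/17440733516503 ≈ 0.22898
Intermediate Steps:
U = 29/2 (U = -(24 - 1*53)/2 = -(24 - 53)/2 = -½*(-29) = 29/2 ≈ 14.500)
w(d, l) = 1719/130 - l/131 (w(d, l) = 29/2 - (l/131 - 166/(-130)) = 29/2 - (l*(1/131) - 166*(-1/130)) = 29/2 - (l/131 + 83/65) = 29/2 - (83/65 + l/131) = 29/2 + (-83/65 - l/131) = 1719/130 - l/131)
1/((-20484/(-83232) - 318007/202857) + w(392, 987)) = 1/((-20484/(-83232) - 318007/202857) + (1719/130 - 1/131*987)) = 1/((-20484*(-1/83232) - 318007*1/202857) + (1719/130 - 987/131)) = 1/((569/2312 - 318007/202857) + 96879/17030) = 1/(-619806551/469005384 + 96879/17030) = 1/(17440733516503/3993580844760) = 3993580844760/17440733516503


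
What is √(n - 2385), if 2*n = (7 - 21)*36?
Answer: 3*I*√293 ≈ 51.352*I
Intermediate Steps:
n = -252 (n = ((7 - 21)*36)/2 = (-14*36)/2 = (½)*(-504) = -252)
√(n - 2385) = √(-252 - 2385) = √(-2637) = 3*I*√293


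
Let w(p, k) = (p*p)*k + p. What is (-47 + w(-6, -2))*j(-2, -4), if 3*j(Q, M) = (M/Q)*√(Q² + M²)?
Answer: -500*√5/3 ≈ -372.68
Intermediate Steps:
w(p, k) = p + k*p² (w(p, k) = p²*k + p = k*p² + p = p + k*p²)
j(Q, M) = M*√(M² + Q²)/(3*Q) (j(Q, M) = ((M/Q)*√(Q² + M²))/3 = ((M/Q)*√(M² + Q²))/3 = (M*√(M² + Q²)/Q)/3 = M*√(M² + Q²)/(3*Q))
(-47 + w(-6, -2))*j(-2, -4) = (-47 - 6*(1 - 2*(-6)))*((⅓)*(-4)*√((-4)² + (-2)²)/(-2)) = (-47 - 6*(1 + 12))*((⅓)*(-4)*(-½)*√(16 + 4)) = (-47 - 6*13)*((⅓)*(-4)*(-½)*√20) = (-47 - 78)*((⅓)*(-4)*(-½)*(2*√5)) = -500*√5/3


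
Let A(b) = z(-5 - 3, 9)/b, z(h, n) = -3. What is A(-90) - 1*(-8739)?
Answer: 262171/30 ≈ 8739.0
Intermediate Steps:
A(b) = -3/b
A(-90) - 1*(-8739) = -3/(-90) - 1*(-8739) = -3*(-1/90) + 8739 = 1/30 + 8739 = 262171/30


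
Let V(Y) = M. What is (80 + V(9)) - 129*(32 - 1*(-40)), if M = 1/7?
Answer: -64455/7 ≈ -9207.9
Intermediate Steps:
M = 1/7 ≈ 0.14286
V(Y) = 1/7
(80 + V(9)) - 129*(32 - 1*(-40)) = (80 + 1/7) - 129*(32 - 1*(-40)) = 561/7 - 129*(32 + 40) = 561/7 - 129*72 = 561/7 - 9288 = -64455/7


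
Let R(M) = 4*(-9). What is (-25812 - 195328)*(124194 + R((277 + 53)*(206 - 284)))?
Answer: -27456300120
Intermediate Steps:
R(M) = -36
(-25812 - 195328)*(124194 + R((277 + 53)*(206 - 284))) = (-25812 - 195328)*(124194 - 36) = -221140*124158 = -27456300120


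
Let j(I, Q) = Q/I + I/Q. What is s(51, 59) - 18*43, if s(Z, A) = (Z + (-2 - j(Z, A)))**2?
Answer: 12974508187/9054081 ≈ 1433.0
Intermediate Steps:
j(I, Q) = I/Q + Q/I
s(Z, A) = (-2 + Z - A/Z - Z/A)**2 (s(Z, A) = (Z + (-2 - (Z/A + A/Z)))**2 = (Z + (-2 - (A/Z + Z/A)))**2 = (Z + (-2 + (-A/Z - Z/A)))**2 = (Z + (-2 - A/Z - Z/A))**2 = (-2 + Z - A/Z - Z/A)**2)
s(51, 59) - 18*43 = (2 - 1*51 + 59/51 + 51/59)**2 - 18*43 = (2 - 51 + 59*(1/51) + 51*(1/59))**2 - 1*774 = (2 - 51 + 59/51 + 51/59)**2 - 774 = (-141359/3009)**2 - 774 = 19982366881/9054081 - 774 = 12974508187/9054081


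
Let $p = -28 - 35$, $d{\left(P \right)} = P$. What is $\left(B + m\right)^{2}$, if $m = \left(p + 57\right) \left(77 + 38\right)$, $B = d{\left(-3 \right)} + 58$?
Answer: $403225$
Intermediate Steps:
$p = -63$ ($p = -28 - 35 = -63$)
$B = 55$ ($B = -3 + 58 = 55$)
$m = -690$ ($m = \left(-63 + 57\right) \left(77 + 38\right) = \left(-6\right) 115 = -690$)
$\left(B + m\right)^{2} = \left(55 - 690\right)^{2} = \left(-635\right)^{2} = 403225$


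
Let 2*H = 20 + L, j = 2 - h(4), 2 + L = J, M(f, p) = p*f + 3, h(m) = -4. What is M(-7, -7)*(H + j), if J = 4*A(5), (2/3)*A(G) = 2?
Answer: 1092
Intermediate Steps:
A(G) = 3 (A(G) = (3/2)*2 = 3)
M(f, p) = 3 + f*p (M(f, p) = f*p + 3 = 3 + f*p)
J = 12 (J = 4*3 = 12)
L = 10 (L = -2 + 12 = 10)
j = 6 (j = 2 - 1*(-4) = 2 + 4 = 6)
H = 15 (H = (20 + 10)/2 = (½)*30 = 15)
M(-7, -7)*(H + j) = (3 - 7*(-7))*(15 + 6) = (3 + 49)*21 = 52*21 = 1092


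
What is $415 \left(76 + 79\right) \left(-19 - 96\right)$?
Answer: $-7397375$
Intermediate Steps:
$415 \left(76 + 79\right) \left(-19 - 96\right) = 415 \cdot 155 \left(-115\right) = 415 \left(-17825\right) = -7397375$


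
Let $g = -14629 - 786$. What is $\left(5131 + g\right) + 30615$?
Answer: $20331$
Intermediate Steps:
$g = -15415$
$\left(5131 + g\right) + 30615 = \left(5131 - 15415\right) + 30615 = -10284 + 30615 = 20331$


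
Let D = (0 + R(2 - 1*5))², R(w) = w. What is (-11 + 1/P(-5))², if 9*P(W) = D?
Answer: 100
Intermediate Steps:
D = 9 (D = (0 + (2 - 1*5))² = (0 + (2 - 5))² = (0 - 3)² = (-3)² = 9)
P(W) = 1 (P(W) = (⅑)*9 = 1)
(-11 + 1/P(-5))² = (-11 + 1/1)² = (-11 + 1)² = (-10)² = 100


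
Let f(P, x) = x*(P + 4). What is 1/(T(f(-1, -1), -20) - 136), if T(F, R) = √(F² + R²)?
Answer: -136/18087 - √409/18087 ≈ -0.0086374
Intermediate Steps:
f(P, x) = x*(4 + P)
1/(T(f(-1, -1), -20) - 136) = 1/(√((-(4 - 1))² + (-20)²) - 136) = 1/(√((-1*3)² + 400) - 136) = 1/(√((-3)² + 400) - 136) = 1/(√(9 + 400) - 136) = 1/(√409 - 136) = 1/(-136 + √409)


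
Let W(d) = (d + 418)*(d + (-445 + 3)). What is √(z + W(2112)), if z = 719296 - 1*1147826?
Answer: √3796570 ≈ 1948.5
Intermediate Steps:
W(d) = (-442 + d)*(418 + d) (W(d) = (418 + d)*(d - 442) = (418 + d)*(-442 + d) = (-442 + d)*(418 + d))
z = -428530 (z = 719296 - 1147826 = -428530)
√(z + W(2112)) = √(-428530 + (-184756 + 2112² - 24*2112)) = √(-428530 + (-184756 + 4460544 - 50688)) = √(-428530 + 4225100) = √3796570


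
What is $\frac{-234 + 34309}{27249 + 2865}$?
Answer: $\frac{34075}{30114} \approx 1.1315$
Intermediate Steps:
$\frac{-234 + 34309}{27249 + 2865} = \frac{34075}{30114}$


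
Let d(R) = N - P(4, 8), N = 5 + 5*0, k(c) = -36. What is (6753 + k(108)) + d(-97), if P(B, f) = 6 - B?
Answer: 6720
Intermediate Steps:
N = 5 (N = 5 + 0 = 5)
d(R) = 3 (d(R) = 5 - (6 - 1*4) = 5 - (6 - 4) = 5 - 1*2 = 5 - 2 = 3)
(6753 + k(108)) + d(-97) = (6753 - 36) + 3 = 6717 + 3 = 6720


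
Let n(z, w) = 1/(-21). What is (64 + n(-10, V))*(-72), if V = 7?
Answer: -32232/7 ≈ -4604.6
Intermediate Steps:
n(z, w) = -1/21
(64 + n(-10, V))*(-72) = (64 - 1/21)*(-72) = (1343/21)*(-72) = -32232/7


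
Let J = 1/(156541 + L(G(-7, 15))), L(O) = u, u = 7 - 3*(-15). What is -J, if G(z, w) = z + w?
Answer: -1/156593 ≈ -6.3860e-6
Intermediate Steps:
G(z, w) = w + z
u = 52 (u = 7 + 45 = 52)
L(O) = 52
J = 1/156593 (J = 1/(156541 + 52) = 1/156593 ≈ 6.3860e-6)
-J = -1*1/156593 = -1/156593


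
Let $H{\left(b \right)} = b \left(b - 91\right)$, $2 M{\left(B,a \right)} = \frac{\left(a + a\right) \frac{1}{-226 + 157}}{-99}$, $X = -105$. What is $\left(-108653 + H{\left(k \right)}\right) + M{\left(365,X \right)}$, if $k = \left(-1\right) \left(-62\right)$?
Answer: $- \frac{251496962}{2277} \approx -1.1045 \cdot 10^{5}$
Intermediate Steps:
$M{\left(B,a \right)} = \frac{a}{6831}$ ($M{\left(B,a \right)} = \frac{\frac{a + a}{-226 + 157} \frac{1}{-99}}{2} = \frac{\frac{2 a}{-69} \left(- \frac{1}{99}\right)}{2} = \frac{2 a \left(- \frac{1}{69}\right) \left(- \frac{1}{99}\right)}{2} = \frac{- \frac{2 a}{69} \left(- \frac{1}{99}\right)}{2} = \frac{\frac{2}{6831} a}{2} = \frac{a}{6831}$)
$k = 62$
$H{\left(b \right)} = b \left(-91 + b\right)$
$\left(-108653 + H{\left(k \right)}\right) + M{\left(365,X \right)} = \left(-108653 + 62 \left(-91 + 62\right)\right) + \frac{1}{6831} \left(-105\right) = \left(-108653 + 62 \left(-29\right)\right) - \frac{35}{2277} = \left(-108653 - 1798\right) - \frac{35}{2277} = -110451 - \frac{35}{2277} = - \frac{251496962}{2277}$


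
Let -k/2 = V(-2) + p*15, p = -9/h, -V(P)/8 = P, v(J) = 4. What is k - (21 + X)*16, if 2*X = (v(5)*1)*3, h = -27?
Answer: -474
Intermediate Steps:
V(P) = -8*P
p = ⅓ (p = -9/(-27) = -9*(-1/27) = ⅓ ≈ 0.33333)
X = 6 (X = ((4*1)*3)/2 = (4*3)/2 = (½)*12 = 6)
k = -42 (k = -2*(-8*(-2) + (⅓)*15) = -2*(16 + 5) = -2*21 = -42)
k - (21 + X)*16 = -42 - (21 + 6)*16 = -42 - 27*16 = -42 - 1*432 = -42 - 432 = -474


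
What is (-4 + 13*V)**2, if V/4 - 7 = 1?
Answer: 169744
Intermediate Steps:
V = 32 (V = 28 + 4*1 = 28 + 4 = 32)
(-4 + 13*V)**2 = (-4 + 13*32)**2 = (-4 + 416)**2 = 412**2 = 169744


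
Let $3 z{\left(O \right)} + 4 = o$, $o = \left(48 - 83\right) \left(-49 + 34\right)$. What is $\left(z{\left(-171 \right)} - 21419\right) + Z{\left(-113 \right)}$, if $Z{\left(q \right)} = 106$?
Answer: $- \frac{63418}{3} \approx -21139.0$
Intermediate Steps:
$o = 525$ ($o = \left(-35\right) \left(-15\right) = 525$)
$z{\left(O \right)} = \frac{521}{3}$ ($z{\left(O \right)} = - \frac{4}{3} + \frac{1}{3} \cdot 525 = - \frac{4}{3} + 175 = \frac{521}{3}$)
$\left(z{\left(-171 \right)} - 21419\right) + Z{\left(-113 \right)} = \left(\frac{521}{3} - 21419\right) + 106 = - \frac{63736}{3} + 106 = - \frac{63418}{3}$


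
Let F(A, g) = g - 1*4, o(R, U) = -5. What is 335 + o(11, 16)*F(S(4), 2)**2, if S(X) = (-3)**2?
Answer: 315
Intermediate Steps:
S(X) = 9
F(A, g) = -4 + g (F(A, g) = g - 4 = -4 + g)
335 + o(11, 16)*F(S(4), 2)**2 = 335 - 5*(-4 + 2)**2 = 335 - 5*(-2)**2 = 335 - 5*4 = 335 - 20 = 315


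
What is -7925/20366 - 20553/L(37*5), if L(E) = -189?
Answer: 139028191/1283058 ≈ 108.36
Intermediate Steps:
-7925/20366 - 20553/L(37*5) = -7925/20366 - 20553/(-189) = -7925*1/20366 - 20553*(-1/189) = -7925/20366 + 6851/63 = 139028191/1283058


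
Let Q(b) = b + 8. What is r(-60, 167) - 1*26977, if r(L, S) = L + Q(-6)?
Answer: -27035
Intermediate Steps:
Q(b) = 8 + b
r(L, S) = 2 + L (r(L, S) = L + (8 - 6) = L + 2 = 2 + L)
r(-60, 167) - 1*26977 = (2 - 60) - 1*26977 = -58 - 26977 = -27035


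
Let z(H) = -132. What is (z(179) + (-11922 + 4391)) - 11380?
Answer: -19043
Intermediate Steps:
(z(179) + (-11922 + 4391)) - 11380 = (-132 + (-11922 + 4391)) - 11380 = (-132 - 7531) - 11380 = -7663 - 11380 = -19043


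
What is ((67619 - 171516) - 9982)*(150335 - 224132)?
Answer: 8403928563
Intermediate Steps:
((67619 - 171516) - 9982)*(150335 - 224132) = (-103897 - 9982)*(-73797) = -113879*(-73797) = 8403928563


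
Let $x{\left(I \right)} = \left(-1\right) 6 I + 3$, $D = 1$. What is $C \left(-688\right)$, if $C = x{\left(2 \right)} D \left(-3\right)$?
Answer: $-18576$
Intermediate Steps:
$x{\left(I \right)} = 3 - 6 I$ ($x{\left(I \right)} = - 6 I + 3 = 3 - 6 I$)
$C = 27$ ($C = \left(3 - 12\right) 1 \left(-3\right) = \left(-9\right) 1 \left(-3\right) = \left(-9\right) \left(-3\right) = 27$)
$C \left(-688\right) = 27 \left(-688\right) = -18576$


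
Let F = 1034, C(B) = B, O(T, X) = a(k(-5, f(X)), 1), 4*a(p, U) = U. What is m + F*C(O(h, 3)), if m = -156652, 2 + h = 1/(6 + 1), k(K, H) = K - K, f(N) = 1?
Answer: -312787/2 ≈ -1.5639e+5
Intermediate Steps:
k(K, H) = 0
h = -13/7 (h = -2 + 1/(6 + 1) = -2 + 1/7 = -2 + ⅐ = -13/7 ≈ -1.8571)
a(p, U) = U/4
O(T, X) = ¼ (O(T, X) = (¼)*1 = ¼)
m + F*C(O(h, 3)) = -156652 + 1034*(¼) = -156652 + 517/2 = -312787/2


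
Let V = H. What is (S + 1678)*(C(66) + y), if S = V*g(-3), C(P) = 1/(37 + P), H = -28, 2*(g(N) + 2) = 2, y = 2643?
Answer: 464424380/103 ≈ 4.5090e+6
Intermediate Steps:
g(N) = -1 (g(N) = -2 + (½)*2 = -2 + 1 = -1)
V = -28
S = 28 (S = -28*(-1) = 28)
(S + 1678)*(C(66) + y) = (28 + 1678)*(1/(37 + 66) + 2643) = 1706*(1/103 + 2643) = 1706*(272230/103) = 464424380/103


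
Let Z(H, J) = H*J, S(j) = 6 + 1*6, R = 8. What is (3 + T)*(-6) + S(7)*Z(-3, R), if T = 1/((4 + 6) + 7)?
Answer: -5208/17 ≈ -306.35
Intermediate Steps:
S(j) = 12 (S(j) = 6 + 6 = 12)
T = 1/17 (T = 1/(10 + 7) = 1/17 ≈ 0.058824)
(3 + T)*(-6) + S(7)*Z(-3, R) = (3 + 1/17)*(-6) + 12*(-3*8) = (52/17)*(-6) + 12*(-24) = -312/17 - 288 = -5208/17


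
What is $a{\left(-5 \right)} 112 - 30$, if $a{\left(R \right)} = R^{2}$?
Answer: $2770$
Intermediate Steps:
$a{\left(-5 \right)} 112 - 30 = \left(-5\right)^{2} \cdot 112 - 30 = 25 \cdot 112 - 30 = 2800 - 30 = 2770$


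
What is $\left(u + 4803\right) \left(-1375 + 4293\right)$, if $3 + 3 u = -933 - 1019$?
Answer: $\frac{36340772}{3} \approx 1.2114 \cdot 10^{7}$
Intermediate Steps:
$u = - \frac{1955}{3}$ ($u = -1 + \frac{-933 - 1019}{3} = -1 + \frac{1}{3} \left(-1952\right) = -1 - \frac{1952}{3} = - \frac{1955}{3} \approx -651.67$)
$\left(u + 4803\right) \left(-1375 + 4293\right) = \left(- \frac{1955}{3} + 4803\right) \left(-1375 + 4293\right) = \frac{12454}{3} \cdot 2918 = \frac{36340772}{3}$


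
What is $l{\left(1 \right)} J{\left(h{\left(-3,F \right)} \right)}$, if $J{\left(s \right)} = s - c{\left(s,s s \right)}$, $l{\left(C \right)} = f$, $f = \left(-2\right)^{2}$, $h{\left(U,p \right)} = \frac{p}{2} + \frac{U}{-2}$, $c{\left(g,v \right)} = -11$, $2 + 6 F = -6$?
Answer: $\frac{142}{3} \approx 47.333$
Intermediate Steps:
$F = - \frac{4}{3}$ ($F = - \frac{1}{3} + \frac{1}{6} \left(-6\right) = - \frac{1}{3} - 1 = - \frac{4}{3} \approx -1.3333$)
$h{\left(U,p \right)} = \frac{p}{2} - \frac{U}{2}$ ($h{\left(U,p \right)} = p \frac{1}{2} + U \left(- \frac{1}{2}\right) = \frac{p}{2} - \frac{U}{2}$)
$f = 4$
$l{\left(C \right)} = 4$
$J{\left(s \right)} = 11 + s$ ($J{\left(s \right)} = s - -11 = s + 11 = 11 + s$)
$l{\left(1 \right)} J{\left(h{\left(-3,F \right)} \right)} = 4 \left(11 + \left(\frac{1}{2} \left(- \frac{4}{3}\right) - - \frac{3}{2}\right)\right) = 4 \left(11 + \left(- \frac{2}{3} + \frac{3}{2}\right)\right) = 4 \left(11 + \frac{5}{6}\right) = 4 \cdot \frac{71}{6} = \frac{142}{3}$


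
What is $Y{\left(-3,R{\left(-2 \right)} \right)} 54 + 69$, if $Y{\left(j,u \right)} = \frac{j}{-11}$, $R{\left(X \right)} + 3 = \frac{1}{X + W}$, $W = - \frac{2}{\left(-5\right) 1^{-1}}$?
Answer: $\frac{921}{11} \approx 83.727$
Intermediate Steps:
$W = \frac{2}{5}$ ($W = - \frac{2}{\left(-5\right) 1} = - \frac{2}{-5} = \left(-2\right) \left(- \frac{1}{5}\right) = \frac{2}{5} \approx 0.4$)
$R{\left(X \right)} = -3 + \frac{1}{\frac{2}{5} + X}$ ($R{\left(X \right)} = -3 + \frac{1}{X + \frac{2}{5}} = -3 + \frac{1}{\frac{2}{5} + X}$)
$Y{\left(j,u \right)} = - \frac{j}{11}$ ($Y{\left(j,u \right)} = j \left(- \frac{1}{11}\right) = - \frac{j}{11}$)
$Y{\left(-3,R{\left(-2 \right)} \right)} 54 + 69 = \left(- \frac{1}{11}\right) \left(-3\right) 54 + 69 = \frac{3}{11} \cdot 54 + 69 = \frac{162}{11} + 69 = \frac{921}{11}$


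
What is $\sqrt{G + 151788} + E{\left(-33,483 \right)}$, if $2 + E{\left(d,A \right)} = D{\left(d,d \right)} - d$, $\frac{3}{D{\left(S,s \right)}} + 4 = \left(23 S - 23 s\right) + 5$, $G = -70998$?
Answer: $34 + \sqrt{80790} \approx 318.24$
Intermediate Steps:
$D{\left(S,s \right)} = \frac{3}{1 - 23 s + 23 S}$ ($D{\left(S,s \right)} = \frac{3}{-4 + \left(\left(23 S - 23 s\right) + 5\right)} = \frac{3}{-4 + \left(\left(- 23 s + 23 S\right) + 5\right)} = \frac{3}{-4 + \left(5 - 23 s + 23 S\right)} = \frac{3}{1 - 23 s + 23 S}$)
$E{\left(d,A \right)} = 1 - d$ ($E{\left(d,A \right)} = -2 - \left(d - \frac{3}{1 - 23 d + 23 d}\right) = -2 - \left(-3 + d\right) = 1 - d$)
$\sqrt{G + 151788} + E{\left(-33,483 \right)} = \sqrt{-70998 + 151788} + \left(1 - -33\right) = \sqrt{80790} + \left(1 + 33\right) = \sqrt{80790} + 34 = 34 + \sqrt{80790}$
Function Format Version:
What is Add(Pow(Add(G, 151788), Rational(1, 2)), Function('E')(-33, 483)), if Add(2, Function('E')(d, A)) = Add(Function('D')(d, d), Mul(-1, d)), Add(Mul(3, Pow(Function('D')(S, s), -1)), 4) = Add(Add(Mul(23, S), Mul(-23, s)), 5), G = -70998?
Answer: Add(34, Pow(80790, Rational(1, 2))) ≈ 318.24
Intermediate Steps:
Function('D')(S, s) = Mul(3, Pow(Add(1, Mul(-23, s), Mul(23, S)), -1)) (Function('D')(S, s) = Mul(3, Pow(Add(-4, Add(Add(Mul(23, S), Mul(-23, s)), 5)), -1)) = Mul(3, Pow(Add(-4, Add(Add(Mul(-23, s), Mul(23, S)), 5)), -1)) = Mul(3, Pow(Add(-4, Add(5, Mul(-23, s), Mul(23, S))), -1)) = Mul(3, Pow(Add(1, Mul(-23, s), Mul(23, S)), -1)))
Function('E')(d, A) = Add(1, Mul(-1, d)) (Function('E')(d, A) = Add(-2, Add(Mul(3, Pow(Add(1, Mul(-23, d), Mul(23, d)), -1)), Mul(-1, d))) = Add(-2, Add(Mul(3, Pow(1, -1)), Mul(-1, d))) = Add(-2, Add(Mul(3, 1), Mul(-1, d))) = Add(-2, Add(3, Mul(-1, d))) = Add(1, Mul(-1, d)))
Add(Pow(Add(G, 151788), Rational(1, 2)), Function('E')(-33, 483)) = Add(Pow(Add(-70998, 151788), Rational(1, 2)), Add(1, Mul(-1, -33))) = Add(Pow(80790, Rational(1, 2)), Add(1, 33)) = Add(Pow(80790, Rational(1, 2)), 34) = Add(34, Pow(80790, Rational(1, 2)))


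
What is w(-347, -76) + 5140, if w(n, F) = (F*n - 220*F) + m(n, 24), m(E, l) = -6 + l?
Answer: 48250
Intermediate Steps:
w(n, F) = 18 - 220*F + F*n (w(n, F) = (F*n - 220*F) + (-6 + 24) = (-220*F + F*n) + 18 = 18 - 220*F + F*n)
w(-347, -76) + 5140 = (18 - 220*(-76) - 76*(-347)) + 5140 = (18 + 16720 + 26372) + 5140 = 43110 + 5140 = 48250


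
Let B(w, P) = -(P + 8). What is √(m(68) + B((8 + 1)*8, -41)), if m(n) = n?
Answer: √101 ≈ 10.050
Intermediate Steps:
B(w, P) = -8 - P (B(w, P) = -(8 + P) = -8 - P)
√(m(68) + B((8 + 1)*8, -41)) = √(68 + (-8 - 1*(-41))) = √(68 + (-8 + 41)) = √(68 + 33) = √101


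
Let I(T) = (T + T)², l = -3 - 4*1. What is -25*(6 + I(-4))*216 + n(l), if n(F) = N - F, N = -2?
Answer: -377995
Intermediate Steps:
l = -7 (l = -3 - 4 = -7)
I(T) = 4*T² (I(T) = (2*T)² = 4*T²)
n(F) = -2 - F
-25*(6 + I(-4))*216 + n(l) = -25*(6 + 4*(-4)²)*216 + (-2 - 1*(-7)) = -25*(6 + 4*16)*216 + (-2 + 7) = -25*(6 + 64)*216 + 5 = -25*70*216 + 5 = -5*350*216 + 5 = -1750*216 + 5 = -378000 + 5 = -377995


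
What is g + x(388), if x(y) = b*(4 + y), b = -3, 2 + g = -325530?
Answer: -326708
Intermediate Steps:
g = -325532 (g = -2 - 325530 = -325532)
x(y) = -12 - 3*y (x(y) = -3*(4 + y) = -12 - 3*y)
g + x(388) = -325532 + (-12 - 3*388) = -325532 + (-12 - 1164) = -325532 - 1176 = -326708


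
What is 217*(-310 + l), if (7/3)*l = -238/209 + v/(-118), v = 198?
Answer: -832736539/12331 ≈ -67532.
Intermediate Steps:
l = -104199/86317 (l = 3*(-238/209 + 198/(-118))/7 = 3*(-238*1/209 + 198*(-1/118))/7 = 3*(-238/209 - 99/59)/7 = (3/7)*(-34733/12331) = -104199/86317 ≈ -1.2072)
217*(-310 + l) = 217*(-310 - 104199/86317) = 217*(-26862469/86317) = -832736539/12331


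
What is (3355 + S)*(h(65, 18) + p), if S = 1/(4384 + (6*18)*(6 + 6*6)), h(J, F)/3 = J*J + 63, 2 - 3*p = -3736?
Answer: 42226434011/892 ≈ 4.7339e+7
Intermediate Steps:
p = 1246 (p = ⅔ - ⅓*(-3736) = ⅔ + 3736/3 = 1246)
h(J, F) = 189 + 3*J² (h(J, F) = 3*(J*J + 63) = 3*(J² + 63) = 3*(63 + J²) = 189 + 3*J²)
S = 1/8920 (S = 1/(4384 + 108*(6 + 36)) = 1/(4384 + 108*42) = 1/(4384 + 4536) = 1/8920 ≈ 0.00011211)
(3355 + S)*(h(65, 18) + p) = (3355 + 1/8920)*((189 + 3*65²) + 1246) = 29926601*((189 + 3*4225) + 1246)/8920 = 29926601*((189 + 12675) + 1246)/8920 = 29926601*(12864 + 1246)/8920 = (29926601/8920)*14110 = 42226434011/892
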